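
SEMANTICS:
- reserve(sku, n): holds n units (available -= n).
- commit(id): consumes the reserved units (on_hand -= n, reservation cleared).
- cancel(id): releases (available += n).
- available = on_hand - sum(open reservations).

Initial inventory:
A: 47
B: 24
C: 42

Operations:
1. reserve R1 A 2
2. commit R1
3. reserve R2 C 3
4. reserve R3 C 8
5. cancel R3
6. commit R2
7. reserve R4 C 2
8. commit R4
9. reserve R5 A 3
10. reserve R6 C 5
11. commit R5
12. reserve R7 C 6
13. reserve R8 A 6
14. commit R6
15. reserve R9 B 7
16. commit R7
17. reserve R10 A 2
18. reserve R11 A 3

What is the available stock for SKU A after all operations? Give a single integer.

Step 1: reserve R1 A 2 -> on_hand[A=47 B=24 C=42] avail[A=45 B=24 C=42] open={R1}
Step 2: commit R1 -> on_hand[A=45 B=24 C=42] avail[A=45 B=24 C=42] open={}
Step 3: reserve R2 C 3 -> on_hand[A=45 B=24 C=42] avail[A=45 B=24 C=39] open={R2}
Step 4: reserve R3 C 8 -> on_hand[A=45 B=24 C=42] avail[A=45 B=24 C=31] open={R2,R3}
Step 5: cancel R3 -> on_hand[A=45 B=24 C=42] avail[A=45 B=24 C=39] open={R2}
Step 6: commit R2 -> on_hand[A=45 B=24 C=39] avail[A=45 B=24 C=39] open={}
Step 7: reserve R4 C 2 -> on_hand[A=45 B=24 C=39] avail[A=45 B=24 C=37] open={R4}
Step 8: commit R4 -> on_hand[A=45 B=24 C=37] avail[A=45 B=24 C=37] open={}
Step 9: reserve R5 A 3 -> on_hand[A=45 B=24 C=37] avail[A=42 B=24 C=37] open={R5}
Step 10: reserve R6 C 5 -> on_hand[A=45 B=24 C=37] avail[A=42 B=24 C=32] open={R5,R6}
Step 11: commit R5 -> on_hand[A=42 B=24 C=37] avail[A=42 B=24 C=32] open={R6}
Step 12: reserve R7 C 6 -> on_hand[A=42 B=24 C=37] avail[A=42 B=24 C=26] open={R6,R7}
Step 13: reserve R8 A 6 -> on_hand[A=42 B=24 C=37] avail[A=36 B=24 C=26] open={R6,R7,R8}
Step 14: commit R6 -> on_hand[A=42 B=24 C=32] avail[A=36 B=24 C=26] open={R7,R8}
Step 15: reserve R9 B 7 -> on_hand[A=42 B=24 C=32] avail[A=36 B=17 C=26] open={R7,R8,R9}
Step 16: commit R7 -> on_hand[A=42 B=24 C=26] avail[A=36 B=17 C=26] open={R8,R9}
Step 17: reserve R10 A 2 -> on_hand[A=42 B=24 C=26] avail[A=34 B=17 C=26] open={R10,R8,R9}
Step 18: reserve R11 A 3 -> on_hand[A=42 B=24 C=26] avail[A=31 B=17 C=26] open={R10,R11,R8,R9}
Final available[A] = 31

Answer: 31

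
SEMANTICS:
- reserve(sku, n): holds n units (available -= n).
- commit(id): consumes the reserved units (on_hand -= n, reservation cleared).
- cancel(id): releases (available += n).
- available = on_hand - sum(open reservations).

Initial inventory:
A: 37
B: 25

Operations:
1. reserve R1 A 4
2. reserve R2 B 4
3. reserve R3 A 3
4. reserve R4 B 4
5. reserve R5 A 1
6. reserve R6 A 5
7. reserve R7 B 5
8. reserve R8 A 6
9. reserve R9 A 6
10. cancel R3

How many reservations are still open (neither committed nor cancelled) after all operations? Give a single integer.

Answer: 8

Derivation:
Step 1: reserve R1 A 4 -> on_hand[A=37 B=25] avail[A=33 B=25] open={R1}
Step 2: reserve R2 B 4 -> on_hand[A=37 B=25] avail[A=33 B=21] open={R1,R2}
Step 3: reserve R3 A 3 -> on_hand[A=37 B=25] avail[A=30 B=21] open={R1,R2,R3}
Step 4: reserve R4 B 4 -> on_hand[A=37 B=25] avail[A=30 B=17] open={R1,R2,R3,R4}
Step 5: reserve R5 A 1 -> on_hand[A=37 B=25] avail[A=29 B=17] open={R1,R2,R3,R4,R5}
Step 6: reserve R6 A 5 -> on_hand[A=37 B=25] avail[A=24 B=17] open={R1,R2,R3,R4,R5,R6}
Step 7: reserve R7 B 5 -> on_hand[A=37 B=25] avail[A=24 B=12] open={R1,R2,R3,R4,R5,R6,R7}
Step 8: reserve R8 A 6 -> on_hand[A=37 B=25] avail[A=18 B=12] open={R1,R2,R3,R4,R5,R6,R7,R8}
Step 9: reserve R9 A 6 -> on_hand[A=37 B=25] avail[A=12 B=12] open={R1,R2,R3,R4,R5,R6,R7,R8,R9}
Step 10: cancel R3 -> on_hand[A=37 B=25] avail[A=15 B=12] open={R1,R2,R4,R5,R6,R7,R8,R9}
Open reservations: ['R1', 'R2', 'R4', 'R5', 'R6', 'R7', 'R8', 'R9'] -> 8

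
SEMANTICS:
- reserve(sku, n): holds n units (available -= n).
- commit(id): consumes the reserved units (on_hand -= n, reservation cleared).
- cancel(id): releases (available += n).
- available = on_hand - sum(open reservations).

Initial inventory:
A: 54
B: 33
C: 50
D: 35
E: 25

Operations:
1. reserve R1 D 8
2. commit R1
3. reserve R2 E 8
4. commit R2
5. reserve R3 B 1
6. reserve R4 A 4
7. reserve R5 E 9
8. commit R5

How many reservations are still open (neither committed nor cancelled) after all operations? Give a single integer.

Answer: 2

Derivation:
Step 1: reserve R1 D 8 -> on_hand[A=54 B=33 C=50 D=35 E=25] avail[A=54 B=33 C=50 D=27 E=25] open={R1}
Step 2: commit R1 -> on_hand[A=54 B=33 C=50 D=27 E=25] avail[A=54 B=33 C=50 D=27 E=25] open={}
Step 3: reserve R2 E 8 -> on_hand[A=54 B=33 C=50 D=27 E=25] avail[A=54 B=33 C=50 D=27 E=17] open={R2}
Step 4: commit R2 -> on_hand[A=54 B=33 C=50 D=27 E=17] avail[A=54 B=33 C=50 D=27 E=17] open={}
Step 5: reserve R3 B 1 -> on_hand[A=54 B=33 C=50 D=27 E=17] avail[A=54 B=32 C=50 D=27 E=17] open={R3}
Step 6: reserve R4 A 4 -> on_hand[A=54 B=33 C=50 D=27 E=17] avail[A=50 B=32 C=50 D=27 E=17] open={R3,R4}
Step 7: reserve R5 E 9 -> on_hand[A=54 B=33 C=50 D=27 E=17] avail[A=50 B=32 C=50 D=27 E=8] open={R3,R4,R5}
Step 8: commit R5 -> on_hand[A=54 B=33 C=50 D=27 E=8] avail[A=50 B=32 C=50 D=27 E=8] open={R3,R4}
Open reservations: ['R3', 'R4'] -> 2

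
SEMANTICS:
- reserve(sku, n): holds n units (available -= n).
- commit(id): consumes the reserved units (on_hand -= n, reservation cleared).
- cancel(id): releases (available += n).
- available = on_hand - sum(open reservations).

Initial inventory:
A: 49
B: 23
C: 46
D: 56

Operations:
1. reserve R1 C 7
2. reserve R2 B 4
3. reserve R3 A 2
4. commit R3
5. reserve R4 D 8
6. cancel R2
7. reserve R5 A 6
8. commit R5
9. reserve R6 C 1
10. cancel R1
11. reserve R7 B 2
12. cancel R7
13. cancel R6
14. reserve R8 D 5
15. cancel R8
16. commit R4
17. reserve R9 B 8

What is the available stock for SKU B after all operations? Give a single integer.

Answer: 15

Derivation:
Step 1: reserve R1 C 7 -> on_hand[A=49 B=23 C=46 D=56] avail[A=49 B=23 C=39 D=56] open={R1}
Step 2: reserve R2 B 4 -> on_hand[A=49 B=23 C=46 D=56] avail[A=49 B=19 C=39 D=56] open={R1,R2}
Step 3: reserve R3 A 2 -> on_hand[A=49 B=23 C=46 D=56] avail[A=47 B=19 C=39 D=56] open={R1,R2,R3}
Step 4: commit R3 -> on_hand[A=47 B=23 C=46 D=56] avail[A=47 B=19 C=39 D=56] open={R1,R2}
Step 5: reserve R4 D 8 -> on_hand[A=47 B=23 C=46 D=56] avail[A=47 B=19 C=39 D=48] open={R1,R2,R4}
Step 6: cancel R2 -> on_hand[A=47 B=23 C=46 D=56] avail[A=47 B=23 C=39 D=48] open={R1,R4}
Step 7: reserve R5 A 6 -> on_hand[A=47 B=23 C=46 D=56] avail[A=41 B=23 C=39 D=48] open={R1,R4,R5}
Step 8: commit R5 -> on_hand[A=41 B=23 C=46 D=56] avail[A=41 B=23 C=39 D=48] open={R1,R4}
Step 9: reserve R6 C 1 -> on_hand[A=41 B=23 C=46 D=56] avail[A=41 B=23 C=38 D=48] open={R1,R4,R6}
Step 10: cancel R1 -> on_hand[A=41 B=23 C=46 D=56] avail[A=41 B=23 C=45 D=48] open={R4,R6}
Step 11: reserve R7 B 2 -> on_hand[A=41 B=23 C=46 D=56] avail[A=41 B=21 C=45 D=48] open={R4,R6,R7}
Step 12: cancel R7 -> on_hand[A=41 B=23 C=46 D=56] avail[A=41 B=23 C=45 D=48] open={R4,R6}
Step 13: cancel R6 -> on_hand[A=41 B=23 C=46 D=56] avail[A=41 B=23 C=46 D=48] open={R4}
Step 14: reserve R8 D 5 -> on_hand[A=41 B=23 C=46 D=56] avail[A=41 B=23 C=46 D=43] open={R4,R8}
Step 15: cancel R8 -> on_hand[A=41 B=23 C=46 D=56] avail[A=41 B=23 C=46 D=48] open={R4}
Step 16: commit R4 -> on_hand[A=41 B=23 C=46 D=48] avail[A=41 B=23 C=46 D=48] open={}
Step 17: reserve R9 B 8 -> on_hand[A=41 B=23 C=46 D=48] avail[A=41 B=15 C=46 D=48] open={R9}
Final available[B] = 15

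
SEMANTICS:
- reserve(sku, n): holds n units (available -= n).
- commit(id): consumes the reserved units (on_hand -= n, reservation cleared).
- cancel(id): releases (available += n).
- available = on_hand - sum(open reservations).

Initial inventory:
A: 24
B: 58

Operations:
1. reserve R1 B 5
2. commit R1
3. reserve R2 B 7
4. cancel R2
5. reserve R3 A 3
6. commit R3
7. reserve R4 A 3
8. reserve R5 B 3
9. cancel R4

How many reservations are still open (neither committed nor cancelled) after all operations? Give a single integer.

Step 1: reserve R1 B 5 -> on_hand[A=24 B=58] avail[A=24 B=53] open={R1}
Step 2: commit R1 -> on_hand[A=24 B=53] avail[A=24 B=53] open={}
Step 3: reserve R2 B 7 -> on_hand[A=24 B=53] avail[A=24 B=46] open={R2}
Step 4: cancel R2 -> on_hand[A=24 B=53] avail[A=24 B=53] open={}
Step 5: reserve R3 A 3 -> on_hand[A=24 B=53] avail[A=21 B=53] open={R3}
Step 6: commit R3 -> on_hand[A=21 B=53] avail[A=21 B=53] open={}
Step 7: reserve R4 A 3 -> on_hand[A=21 B=53] avail[A=18 B=53] open={R4}
Step 8: reserve R5 B 3 -> on_hand[A=21 B=53] avail[A=18 B=50] open={R4,R5}
Step 9: cancel R4 -> on_hand[A=21 B=53] avail[A=21 B=50] open={R5}
Open reservations: ['R5'] -> 1

Answer: 1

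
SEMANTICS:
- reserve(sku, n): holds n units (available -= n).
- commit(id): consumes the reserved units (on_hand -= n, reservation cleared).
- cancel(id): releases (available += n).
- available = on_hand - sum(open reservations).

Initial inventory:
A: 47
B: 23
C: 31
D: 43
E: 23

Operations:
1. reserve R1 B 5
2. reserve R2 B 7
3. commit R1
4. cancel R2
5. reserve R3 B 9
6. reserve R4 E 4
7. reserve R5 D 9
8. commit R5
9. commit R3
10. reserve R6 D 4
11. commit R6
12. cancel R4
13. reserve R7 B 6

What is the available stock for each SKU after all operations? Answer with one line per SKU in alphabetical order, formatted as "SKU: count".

Step 1: reserve R1 B 5 -> on_hand[A=47 B=23 C=31 D=43 E=23] avail[A=47 B=18 C=31 D=43 E=23] open={R1}
Step 2: reserve R2 B 7 -> on_hand[A=47 B=23 C=31 D=43 E=23] avail[A=47 B=11 C=31 D=43 E=23] open={R1,R2}
Step 3: commit R1 -> on_hand[A=47 B=18 C=31 D=43 E=23] avail[A=47 B=11 C=31 D=43 E=23] open={R2}
Step 4: cancel R2 -> on_hand[A=47 B=18 C=31 D=43 E=23] avail[A=47 B=18 C=31 D=43 E=23] open={}
Step 5: reserve R3 B 9 -> on_hand[A=47 B=18 C=31 D=43 E=23] avail[A=47 B=9 C=31 D=43 E=23] open={R3}
Step 6: reserve R4 E 4 -> on_hand[A=47 B=18 C=31 D=43 E=23] avail[A=47 B=9 C=31 D=43 E=19] open={R3,R4}
Step 7: reserve R5 D 9 -> on_hand[A=47 B=18 C=31 D=43 E=23] avail[A=47 B=9 C=31 D=34 E=19] open={R3,R4,R5}
Step 8: commit R5 -> on_hand[A=47 B=18 C=31 D=34 E=23] avail[A=47 B=9 C=31 D=34 E=19] open={R3,R4}
Step 9: commit R3 -> on_hand[A=47 B=9 C=31 D=34 E=23] avail[A=47 B=9 C=31 D=34 E=19] open={R4}
Step 10: reserve R6 D 4 -> on_hand[A=47 B=9 C=31 D=34 E=23] avail[A=47 B=9 C=31 D=30 E=19] open={R4,R6}
Step 11: commit R6 -> on_hand[A=47 B=9 C=31 D=30 E=23] avail[A=47 B=9 C=31 D=30 E=19] open={R4}
Step 12: cancel R4 -> on_hand[A=47 B=9 C=31 D=30 E=23] avail[A=47 B=9 C=31 D=30 E=23] open={}
Step 13: reserve R7 B 6 -> on_hand[A=47 B=9 C=31 D=30 E=23] avail[A=47 B=3 C=31 D=30 E=23] open={R7}

Answer: A: 47
B: 3
C: 31
D: 30
E: 23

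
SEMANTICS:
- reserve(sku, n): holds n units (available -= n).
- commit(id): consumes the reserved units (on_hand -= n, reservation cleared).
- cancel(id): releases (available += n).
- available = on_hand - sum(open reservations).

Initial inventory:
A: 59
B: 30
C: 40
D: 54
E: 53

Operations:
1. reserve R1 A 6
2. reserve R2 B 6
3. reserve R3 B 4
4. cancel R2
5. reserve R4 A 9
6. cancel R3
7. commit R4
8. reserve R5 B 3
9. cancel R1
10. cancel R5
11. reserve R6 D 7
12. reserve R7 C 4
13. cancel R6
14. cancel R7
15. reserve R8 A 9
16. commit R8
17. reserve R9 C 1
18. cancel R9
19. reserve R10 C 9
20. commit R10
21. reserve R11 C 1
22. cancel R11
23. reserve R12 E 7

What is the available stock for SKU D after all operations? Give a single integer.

Step 1: reserve R1 A 6 -> on_hand[A=59 B=30 C=40 D=54 E=53] avail[A=53 B=30 C=40 D=54 E=53] open={R1}
Step 2: reserve R2 B 6 -> on_hand[A=59 B=30 C=40 D=54 E=53] avail[A=53 B=24 C=40 D=54 E=53] open={R1,R2}
Step 3: reserve R3 B 4 -> on_hand[A=59 B=30 C=40 D=54 E=53] avail[A=53 B=20 C=40 D=54 E=53] open={R1,R2,R3}
Step 4: cancel R2 -> on_hand[A=59 B=30 C=40 D=54 E=53] avail[A=53 B=26 C=40 D=54 E=53] open={R1,R3}
Step 5: reserve R4 A 9 -> on_hand[A=59 B=30 C=40 D=54 E=53] avail[A=44 B=26 C=40 D=54 E=53] open={R1,R3,R4}
Step 6: cancel R3 -> on_hand[A=59 B=30 C=40 D=54 E=53] avail[A=44 B=30 C=40 D=54 E=53] open={R1,R4}
Step 7: commit R4 -> on_hand[A=50 B=30 C=40 D=54 E=53] avail[A=44 B=30 C=40 D=54 E=53] open={R1}
Step 8: reserve R5 B 3 -> on_hand[A=50 B=30 C=40 D=54 E=53] avail[A=44 B=27 C=40 D=54 E=53] open={R1,R5}
Step 9: cancel R1 -> on_hand[A=50 B=30 C=40 D=54 E=53] avail[A=50 B=27 C=40 D=54 E=53] open={R5}
Step 10: cancel R5 -> on_hand[A=50 B=30 C=40 D=54 E=53] avail[A=50 B=30 C=40 D=54 E=53] open={}
Step 11: reserve R6 D 7 -> on_hand[A=50 B=30 C=40 D=54 E=53] avail[A=50 B=30 C=40 D=47 E=53] open={R6}
Step 12: reserve R7 C 4 -> on_hand[A=50 B=30 C=40 D=54 E=53] avail[A=50 B=30 C=36 D=47 E=53] open={R6,R7}
Step 13: cancel R6 -> on_hand[A=50 B=30 C=40 D=54 E=53] avail[A=50 B=30 C=36 D=54 E=53] open={R7}
Step 14: cancel R7 -> on_hand[A=50 B=30 C=40 D=54 E=53] avail[A=50 B=30 C=40 D=54 E=53] open={}
Step 15: reserve R8 A 9 -> on_hand[A=50 B=30 C=40 D=54 E=53] avail[A=41 B=30 C=40 D=54 E=53] open={R8}
Step 16: commit R8 -> on_hand[A=41 B=30 C=40 D=54 E=53] avail[A=41 B=30 C=40 D=54 E=53] open={}
Step 17: reserve R9 C 1 -> on_hand[A=41 B=30 C=40 D=54 E=53] avail[A=41 B=30 C=39 D=54 E=53] open={R9}
Step 18: cancel R9 -> on_hand[A=41 B=30 C=40 D=54 E=53] avail[A=41 B=30 C=40 D=54 E=53] open={}
Step 19: reserve R10 C 9 -> on_hand[A=41 B=30 C=40 D=54 E=53] avail[A=41 B=30 C=31 D=54 E=53] open={R10}
Step 20: commit R10 -> on_hand[A=41 B=30 C=31 D=54 E=53] avail[A=41 B=30 C=31 D=54 E=53] open={}
Step 21: reserve R11 C 1 -> on_hand[A=41 B=30 C=31 D=54 E=53] avail[A=41 B=30 C=30 D=54 E=53] open={R11}
Step 22: cancel R11 -> on_hand[A=41 B=30 C=31 D=54 E=53] avail[A=41 B=30 C=31 D=54 E=53] open={}
Step 23: reserve R12 E 7 -> on_hand[A=41 B=30 C=31 D=54 E=53] avail[A=41 B=30 C=31 D=54 E=46] open={R12}
Final available[D] = 54

Answer: 54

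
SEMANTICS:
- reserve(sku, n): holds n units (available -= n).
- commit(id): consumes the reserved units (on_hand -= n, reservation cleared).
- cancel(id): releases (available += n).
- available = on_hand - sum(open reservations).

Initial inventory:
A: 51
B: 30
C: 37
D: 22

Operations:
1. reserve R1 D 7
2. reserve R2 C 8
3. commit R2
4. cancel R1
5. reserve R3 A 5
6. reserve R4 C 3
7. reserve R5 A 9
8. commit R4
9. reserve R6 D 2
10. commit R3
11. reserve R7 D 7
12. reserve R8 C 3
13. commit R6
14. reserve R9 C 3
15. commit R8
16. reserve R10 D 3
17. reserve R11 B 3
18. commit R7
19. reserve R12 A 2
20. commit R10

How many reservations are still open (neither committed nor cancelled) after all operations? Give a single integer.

Answer: 4

Derivation:
Step 1: reserve R1 D 7 -> on_hand[A=51 B=30 C=37 D=22] avail[A=51 B=30 C=37 D=15] open={R1}
Step 2: reserve R2 C 8 -> on_hand[A=51 B=30 C=37 D=22] avail[A=51 B=30 C=29 D=15] open={R1,R2}
Step 3: commit R2 -> on_hand[A=51 B=30 C=29 D=22] avail[A=51 B=30 C=29 D=15] open={R1}
Step 4: cancel R1 -> on_hand[A=51 B=30 C=29 D=22] avail[A=51 B=30 C=29 D=22] open={}
Step 5: reserve R3 A 5 -> on_hand[A=51 B=30 C=29 D=22] avail[A=46 B=30 C=29 D=22] open={R3}
Step 6: reserve R4 C 3 -> on_hand[A=51 B=30 C=29 D=22] avail[A=46 B=30 C=26 D=22] open={R3,R4}
Step 7: reserve R5 A 9 -> on_hand[A=51 B=30 C=29 D=22] avail[A=37 B=30 C=26 D=22] open={R3,R4,R5}
Step 8: commit R4 -> on_hand[A=51 B=30 C=26 D=22] avail[A=37 B=30 C=26 D=22] open={R3,R5}
Step 9: reserve R6 D 2 -> on_hand[A=51 B=30 C=26 D=22] avail[A=37 B=30 C=26 D=20] open={R3,R5,R6}
Step 10: commit R3 -> on_hand[A=46 B=30 C=26 D=22] avail[A=37 B=30 C=26 D=20] open={R5,R6}
Step 11: reserve R7 D 7 -> on_hand[A=46 B=30 C=26 D=22] avail[A=37 B=30 C=26 D=13] open={R5,R6,R7}
Step 12: reserve R8 C 3 -> on_hand[A=46 B=30 C=26 D=22] avail[A=37 B=30 C=23 D=13] open={R5,R6,R7,R8}
Step 13: commit R6 -> on_hand[A=46 B=30 C=26 D=20] avail[A=37 B=30 C=23 D=13] open={R5,R7,R8}
Step 14: reserve R9 C 3 -> on_hand[A=46 B=30 C=26 D=20] avail[A=37 B=30 C=20 D=13] open={R5,R7,R8,R9}
Step 15: commit R8 -> on_hand[A=46 B=30 C=23 D=20] avail[A=37 B=30 C=20 D=13] open={R5,R7,R9}
Step 16: reserve R10 D 3 -> on_hand[A=46 B=30 C=23 D=20] avail[A=37 B=30 C=20 D=10] open={R10,R5,R7,R9}
Step 17: reserve R11 B 3 -> on_hand[A=46 B=30 C=23 D=20] avail[A=37 B=27 C=20 D=10] open={R10,R11,R5,R7,R9}
Step 18: commit R7 -> on_hand[A=46 B=30 C=23 D=13] avail[A=37 B=27 C=20 D=10] open={R10,R11,R5,R9}
Step 19: reserve R12 A 2 -> on_hand[A=46 B=30 C=23 D=13] avail[A=35 B=27 C=20 D=10] open={R10,R11,R12,R5,R9}
Step 20: commit R10 -> on_hand[A=46 B=30 C=23 D=10] avail[A=35 B=27 C=20 D=10] open={R11,R12,R5,R9}
Open reservations: ['R11', 'R12', 'R5', 'R9'] -> 4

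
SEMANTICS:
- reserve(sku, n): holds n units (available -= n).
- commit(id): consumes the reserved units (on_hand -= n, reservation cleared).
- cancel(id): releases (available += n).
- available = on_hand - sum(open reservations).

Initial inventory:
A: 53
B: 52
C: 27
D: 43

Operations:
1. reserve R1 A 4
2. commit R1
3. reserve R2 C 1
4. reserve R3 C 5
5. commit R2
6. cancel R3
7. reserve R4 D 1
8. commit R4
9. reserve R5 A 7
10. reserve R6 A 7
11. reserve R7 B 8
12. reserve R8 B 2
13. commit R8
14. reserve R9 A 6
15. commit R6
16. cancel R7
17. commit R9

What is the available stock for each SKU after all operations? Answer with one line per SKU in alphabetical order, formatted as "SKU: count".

Answer: A: 29
B: 50
C: 26
D: 42

Derivation:
Step 1: reserve R1 A 4 -> on_hand[A=53 B=52 C=27 D=43] avail[A=49 B=52 C=27 D=43] open={R1}
Step 2: commit R1 -> on_hand[A=49 B=52 C=27 D=43] avail[A=49 B=52 C=27 D=43] open={}
Step 3: reserve R2 C 1 -> on_hand[A=49 B=52 C=27 D=43] avail[A=49 B=52 C=26 D=43] open={R2}
Step 4: reserve R3 C 5 -> on_hand[A=49 B=52 C=27 D=43] avail[A=49 B=52 C=21 D=43] open={R2,R3}
Step 5: commit R2 -> on_hand[A=49 B=52 C=26 D=43] avail[A=49 B=52 C=21 D=43] open={R3}
Step 6: cancel R3 -> on_hand[A=49 B=52 C=26 D=43] avail[A=49 B=52 C=26 D=43] open={}
Step 7: reserve R4 D 1 -> on_hand[A=49 B=52 C=26 D=43] avail[A=49 B=52 C=26 D=42] open={R4}
Step 8: commit R4 -> on_hand[A=49 B=52 C=26 D=42] avail[A=49 B=52 C=26 D=42] open={}
Step 9: reserve R5 A 7 -> on_hand[A=49 B=52 C=26 D=42] avail[A=42 B=52 C=26 D=42] open={R5}
Step 10: reserve R6 A 7 -> on_hand[A=49 B=52 C=26 D=42] avail[A=35 B=52 C=26 D=42] open={R5,R6}
Step 11: reserve R7 B 8 -> on_hand[A=49 B=52 C=26 D=42] avail[A=35 B=44 C=26 D=42] open={R5,R6,R7}
Step 12: reserve R8 B 2 -> on_hand[A=49 B=52 C=26 D=42] avail[A=35 B=42 C=26 D=42] open={R5,R6,R7,R8}
Step 13: commit R8 -> on_hand[A=49 B=50 C=26 D=42] avail[A=35 B=42 C=26 D=42] open={R5,R6,R7}
Step 14: reserve R9 A 6 -> on_hand[A=49 B=50 C=26 D=42] avail[A=29 B=42 C=26 D=42] open={R5,R6,R7,R9}
Step 15: commit R6 -> on_hand[A=42 B=50 C=26 D=42] avail[A=29 B=42 C=26 D=42] open={R5,R7,R9}
Step 16: cancel R7 -> on_hand[A=42 B=50 C=26 D=42] avail[A=29 B=50 C=26 D=42] open={R5,R9}
Step 17: commit R9 -> on_hand[A=36 B=50 C=26 D=42] avail[A=29 B=50 C=26 D=42] open={R5}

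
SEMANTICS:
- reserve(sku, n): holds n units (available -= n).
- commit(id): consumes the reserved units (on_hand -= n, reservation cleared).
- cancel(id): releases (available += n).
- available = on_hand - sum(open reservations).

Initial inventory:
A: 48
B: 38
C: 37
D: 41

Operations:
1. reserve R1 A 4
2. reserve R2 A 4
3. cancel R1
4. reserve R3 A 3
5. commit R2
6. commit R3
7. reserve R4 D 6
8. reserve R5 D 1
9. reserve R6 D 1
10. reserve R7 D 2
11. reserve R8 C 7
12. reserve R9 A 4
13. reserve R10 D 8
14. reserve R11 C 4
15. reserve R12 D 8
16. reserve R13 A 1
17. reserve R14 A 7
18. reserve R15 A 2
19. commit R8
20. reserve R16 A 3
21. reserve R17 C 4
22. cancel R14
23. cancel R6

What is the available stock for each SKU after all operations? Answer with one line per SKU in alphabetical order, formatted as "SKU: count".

Answer: A: 31
B: 38
C: 22
D: 16

Derivation:
Step 1: reserve R1 A 4 -> on_hand[A=48 B=38 C=37 D=41] avail[A=44 B=38 C=37 D=41] open={R1}
Step 2: reserve R2 A 4 -> on_hand[A=48 B=38 C=37 D=41] avail[A=40 B=38 C=37 D=41] open={R1,R2}
Step 3: cancel R1 -> on_hand[A=48 B=38 C=37 D=41] avail[A=44 B=38 C=37 D=41] open={R2}
Step 4: reserve R3 A 3 -> on_hand[A=48 B=38 C=37 D=41] avail[A=41 B=38 C=37 D=41] open={R2,R3}
Step 5: commit R2 -> on_hand[A=44 B=38 C=37 D=41] avail[A=41 B=38 C=37 D=41] open={R3}
Step 6: commit R3 -> on_hand[A=41 B=38 C=37 D=41] avail[A=41 B=38 C=37 D=41] open={}
Step 7: reserve R4 D 6 -> on_hand[A=41 B=38 C=37 D=41] avail[A=41 B=38 C=37 D=35] open={R4}
Step 8: reserve R5 D 1 -> on_hand[A=41 B=38 C=37 D=41] avail[A=41 B=38 C=37 D=34] open={R4,R5}
Step 9: reserve R6 D 1 -> on_hand[A=41 B=38 C=37 D=41] avail[A=41 B=38 C=37 D=33] open={R4,R5,R6}
Step 10: reserve R7 D 2 -> on_hand[A=41 B=38 C=37 D=41] avail[A=41 B=38 C=37 D=31] open={R4,R5,R6,R7}
Step 11: reserve R8 C 7 -> on_hand[A=41 B=38 C=37 D=41] avail[A=41 B=38 C=30 D=31] open={R4,R5,R6,R7,R8}
Step 12: reserve R9 A 4 -> on_hand[A=41 B=38 C=37 D=41] avail[A=37 B=38 C=30 D=31] open={R4,R5,R6,R7,R8,R9}
Step 13: reserve R10 D 8 -> on_hand[A=41 B=38 C=37 D=41] avail[A=37 B=38 C=30 D=23] open={R10,R4,R5,R6,R7,R8,R9}
Step 14: reserve R11 C 4 -> on_hand[A=41 B=38 C=37 D=41] avail[A=37 B=38 C=26 D=23] open={R10,R11,R4,R5,R6,R7,R8,R9}
Step 15: reserve R12 D 8 -> on_hand[A=41 B=38 C=37 D=41] avail[A=37 B=38 C=26 D=15] open={R10,R11,R12,R4,R5,R6,R7,R8,R9}
Step 16: reserve R13 A 1 -> on_hand[A=41 B=38 C=37 D=41] avail[A=36 B=38 C=26 D=15] open={R10,R11,R12,R13,R4,R5,R6,R7,R8,R9}
Step 17: reserve R14 A 7 -> on_hand[A=41 B=38 C=37 D=41] avail[A=29 B=38 C=26 D=15] open={R10,R11,R12,R13,R14,R4,R5,R6,R7,R8,R9}
Step 18: reserve R15 A 2 -> on_hand[A=41 B=38 C=37 D=41] avail[A=27 B=38 C=26 D=15] open={R10,R11,R12,R13,R14,R15,R4,R5,R6,R7,R8,R9}
Step 19: commit R8 -> on_hand[A=41 B=38 C=30 D=41] avail[A=27 B=38 C=26 D=15] open={R10,R11,R12,R13,R14,R15,R4,R5,R6,R7,R9}
Step 20: reserve R16 A 3 -> on_hand[A=41 B=38 C=30 D=41] avail[A=24 B=38 C=26 D=15] open={R10,R11,R12,R13,R14,R15,R16,R4,R5,R6,R7,R9}
Step 21: reserve R17 C 4 -> on_hand[A=41 B=38 C=30 D=41] avail[A=24 B=38 C=22 D=15] open={R10,R11,R12,R13,R14,R15,R16,R17,R4,R5,R6,R7,R9}
Step 22: cancel R14 -> on_hand[A=41 B=38 C=30 D=41] avail[A=31 B=38 C=22 D=15] open={R10,R11,R12,R13,R15,R16,R17,R4,R5,R6,R7,R9}
Step 23: cancel R6 -> on_hand[A=41 B=38 C=30 D=41] avail[A=31 B=38 C=22 D=16] open={R10,R11,R12,R13,R15,R16,R17,R4,R5,R7,R9}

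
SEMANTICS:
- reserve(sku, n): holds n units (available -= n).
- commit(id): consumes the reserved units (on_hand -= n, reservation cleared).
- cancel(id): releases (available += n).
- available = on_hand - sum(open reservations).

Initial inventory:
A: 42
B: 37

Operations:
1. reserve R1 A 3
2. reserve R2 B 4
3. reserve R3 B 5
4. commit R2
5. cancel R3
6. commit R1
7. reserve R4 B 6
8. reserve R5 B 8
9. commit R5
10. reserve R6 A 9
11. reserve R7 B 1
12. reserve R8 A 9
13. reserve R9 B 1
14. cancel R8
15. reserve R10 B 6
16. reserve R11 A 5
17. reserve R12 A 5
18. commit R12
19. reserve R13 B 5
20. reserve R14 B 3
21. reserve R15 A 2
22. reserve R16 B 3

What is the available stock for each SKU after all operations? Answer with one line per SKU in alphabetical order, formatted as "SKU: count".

Step 1: reserve R1 A 3 -> on_hand[A=42 B=37] avail[A=39 B=37] open={R1}
Step 2: reserve R2 B 4 -> on_hand[A=42 B=37] avail[A=39 B=33] open={R1,R2}
Step 3: reserve R3 B 5 -> on_hand[A=42 B=37] avail[A=39 B=28] open={R1,R2,R3}
Step 4: commit R2 -> on_hand[A=42 B=33] avail[A=39 B=28] open={R1,R3}
Step 5: cancel R3 -> on_hand[A=42 B=33] avail[A=39 B=33] open={R1}
Step 6: commit R1 -> on_hand[A=39 B=33] avail[A=39 B=33] open={}
Step 7: reserve R4 B 6 -> on_hand[A=39 B=33] avail[A=39 B=27] open={R4}
Step 8: reserve R5 B 8 -> on_hand[A=39 B=33] avail[A=39 B=19] open={R4,R5}
Step 9: commit R5 -> on_hand[A=39 B=25] avail[A=39 B=19] open={R4}
Step 10: reserve R6 A 9 -> on_hand[A=39 B=25] avail[A=30 B=19] open={R4,R6}
Step 11: reserve R7 B 1 -> on_hand[A=39 B=25] avail[A=30 B=18] open={R4,R6,R7}
Step 12: reserve R8 A 9 -> on_hand[A=39 B=25] avail[A=21 B=18] open={R4,R6,R7,R8}
Step 13: reserve R9 B 1 -> on_hand[A=39 B=25] avail[A=21 B=17] open={R4,R6,R7,R8,R9}
Step 14: cancel R8 -> on_hand[A=39 B=25] avail[A=30 B=17] open={R4,R6,R7,R9}
Step 15: reserve R10 B 6 -> on_hand[A=39 B=25] avail[A=30 B=11] open={R10,R4,R6,R7,R9}
Step 16: reserve R11 A 5 -> on_hand[A=39 B=25] avail[A=25 B=11] open={R10,R11,R4,R6,R7,R9}
Step 17: reserve R12 A 5 -> on_hand[A=39 B=25] avail[A=20 B=11] open={R10,R11,R12,R4,R6,R7,R9}
Step 18: commit R12 -> on_hand[A=34 B=25] avail[A=20 B=11] open={R10,R11,R4,R6,R7,R9}
Step 19: reserve R13 B 5 -> on_hand[A=34 B=25] avail[A=20 B=6] open={R10,R11,R13,R4,R6,R7,R9}
Step 20: reserve R14 B 3 -> on_hand[A=34 B=25] avail[A=20 B=3] open={R10,R11,R13,R14,R4,R6,R7,R9}
Step 21: reserve R15 A 2 -> on_hand[A=34 B=25] avail[A=18 B=3] open={R10,R11,R13,R14,R15,R4,R6,R7,R9}
Step 22: reserve R16 B 3 -> on_hand[A=34 B=25] avail[A=18 B=0] open={R10,R11,R13,R14,R15,R16,R4,R6,R7,R9}

Answer: A: 18
B: 0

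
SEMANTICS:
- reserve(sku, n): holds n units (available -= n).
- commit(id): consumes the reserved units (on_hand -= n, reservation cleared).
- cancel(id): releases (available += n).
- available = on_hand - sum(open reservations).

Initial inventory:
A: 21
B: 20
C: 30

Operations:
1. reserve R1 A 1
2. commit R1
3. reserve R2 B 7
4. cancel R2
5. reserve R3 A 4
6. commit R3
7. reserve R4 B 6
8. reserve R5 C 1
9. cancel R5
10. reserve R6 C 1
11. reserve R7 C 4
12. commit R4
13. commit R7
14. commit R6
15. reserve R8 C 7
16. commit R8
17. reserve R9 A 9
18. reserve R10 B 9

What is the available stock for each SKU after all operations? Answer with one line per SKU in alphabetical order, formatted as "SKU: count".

Answer: A: 7
B: 5
C: 18

Derivation:
Step 1: reserve R1 A 1 -> on_hand[A=21 B=20 C=30] avail[A=20 B=20 C=30] open={R1}
Step 2: commit R1 -> on_hand[A=20 B=20 C=30] avail[A=20 B=20 C=30] open={}
Step 3: reserve R2 B 7 -> on_hand[A=20 B=20 C=30] avail[A=20 B=13 C=30] open={R2}
Step 4: cancel R2 -> on_hand[A=20 B=20 C=30] avail[A=20 B=20 C=30] open={}
Step 5: reserve R3 A 4 -> on_hand[A=20 B=20 C=30] avail[A=16 B=20 C=30] open={R3}
Step 6: commit R3 -> on_hand[A=16 B=20 C=30] avail[A=16 B=20 C=30] open={}
Step 7: reserve R4 B 6 -> on_hand[A=16 B=20 C=30] avail[A=16 B=14 C=30] open={R4}
Step 8: reserve R5 C 1 -> on_hand[A=16 B=20 C=30] avail[A=16 B=14 C=29] open={R4,R5}
Step 9: cancel R5 -> on_hand[A=16 B=20 C=30] avail[A=16 B=14 C=30] open={R4}
Step 10: reserve R6 C 1 -> on_hand[A=16 B=20 C=30] avail[A=16 B=14 C=29] open={R4,R6}
Step 11: reserve R7 C 4 -> on_hand[A=16 B=20 C=30] avail[A=16 B=14 C=25] open={R4,R6,R7}
Step 12: commit R4 -> on_hand[A=16 B=14 C=30] avail[A=16 B=14 C=25] open={R6,R7}
Step 13: commit R7 -> on_hand[A=16 B=14 C=26] avail[A=16 B=14 C=25] open={R6}
Step 14: commit R6 -> on_hand[A=16 B=14 C=25] avail[A=16 B=14 C=25] open={}
Step 15: reserve R8 C 7 -> on_hand[A=16 B=14 C=25] avail[A=16 B=14 C=18] open={R8}
Step 16: commit R8 -> on_hand[A=16 B=14 C=18] avail[A=16 B=14 C=18] open={}
Step 17: reserve R9 A 9 -> on_hand[A=16 B=14 C=18] avail[A=7 B=14 C=18] open={R9}
Step 18: reserve R10 B 9 -> on_hand[A=16 B=14 C=18] avail[A=7 B=5 C=18] open={R10,R9}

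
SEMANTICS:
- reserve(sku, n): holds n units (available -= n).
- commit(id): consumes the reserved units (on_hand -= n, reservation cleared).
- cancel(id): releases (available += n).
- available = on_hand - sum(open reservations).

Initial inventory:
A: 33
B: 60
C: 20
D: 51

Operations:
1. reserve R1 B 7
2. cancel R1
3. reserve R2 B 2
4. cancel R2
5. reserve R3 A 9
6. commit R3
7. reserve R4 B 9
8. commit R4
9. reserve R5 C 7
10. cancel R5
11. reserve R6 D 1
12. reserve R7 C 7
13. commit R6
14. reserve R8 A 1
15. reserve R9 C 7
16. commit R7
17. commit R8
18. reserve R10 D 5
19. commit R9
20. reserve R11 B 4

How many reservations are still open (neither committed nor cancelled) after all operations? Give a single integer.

Step 1: reserve R1 B 7 -> on_hand[A=33 B=60 C=20 D=51] avail[A=33 B=53 C=20 D=51] open={R1}
Step 2: cancel R1 -> on_hand[A=33 B=60 C=20 D=51] avail[A=33 B=60 C=20 D=51] open={}
Step 3: reserve R2 B 2 -> on_hand[A=33 B=60 C=20 D=51] avail[A=33 B=58 C=20 D=51] open={R2}
Step 4: cancel R2 -> on_hand[A=33 B=60 C=20 D=51] avail[A=33 B=60 C=20 D=51] open={}
Step 5: reserve R3 A 9 -> on_hand[A=33 B=60 C=20 D=51] avail[A=24 B=60 C=20 D=51] open={R3}
Step 6: commit R3 -> on_hand[A=24 B=60 C=20 D=51] avail[A=24 B=60 C=20 D=51] open={}
Step 7: reserve R4 B 9 -> on_hand[A=24 B=60 C=20 D=51] avail[A=24 B=51 C=20 D=51] open={R4}
Step 8: commit R4 -> on_hand[A=24 B=51 C=20 D=51] avail[A=24 B=51 C=20 D=51] open={}
Step 9: reserve R5 C 7 -> on_hand[A=24 B=51 C=20 D=51] avail[A=24 B=51 C=13 D=51] open={R5}
Step 10: cancel R5 -> on_hand[A=24 B=51 C=20 D=51] avail[A=24 B=51 C=20 D=51] open={}
Step 11: reserve R6 D 1 -> on_hand[A=24 B=51 C=20 D=51] avail[A=24 B=51 C=20 D=50] open={R6}
Step 12: reserve R7 C 7 -> on_hand[A=24 B=51 C=20 D=51] avail[A=24 B=51 C=13 D=50] open={R6,R7}
Step 13: commit R6 -> on_hand[A=24 B=51 C=20 D=50] avail[A=24 B=51 C=13 D=50] open={R7}
Step 14: reserve R8 A 1 -> on_hand[A=24 B=51 C=20 D=50] avail[A=23 B=51 C=13 D=50] open={R7,R8}
Step 15: reserve R9 C 7 -> on_hand[A=24 B=51 C=20 D=50] avail[A=23 B=51 C=6 D=50] open={R7,R8,R9}
Step 16: commit R7 -> on_hand[A=24 B=51 C=13 D=50] avail[A=23 B=51 C=6 D=50] open={R8,R9}
Step 17: commit R8 -> on_hand[A=23 B=51 C=13 D=50] avail[A=23 B=51 C=6 D=50] open={R9}
Step 18: reserve R10 D 5 -> on_hand[A=23 B=51 C=13 D=50] avail[A=23 B=51 C=6 D=45] open={R10,R9}
Step 19: commit R9 -> on_hand[A=23 B=51 C=6 D=50] avail[A=23 B=51 C=6 D=45] open={R10}
Step 20: reserve R11 B 4 -> on_hand[A=23 B=51 C=6 D=50] avail[A=23 B=47 C=6 D=45] open={R10,R11}
Open reservations: ['R10', 'R11'] -> 2

Answer: 2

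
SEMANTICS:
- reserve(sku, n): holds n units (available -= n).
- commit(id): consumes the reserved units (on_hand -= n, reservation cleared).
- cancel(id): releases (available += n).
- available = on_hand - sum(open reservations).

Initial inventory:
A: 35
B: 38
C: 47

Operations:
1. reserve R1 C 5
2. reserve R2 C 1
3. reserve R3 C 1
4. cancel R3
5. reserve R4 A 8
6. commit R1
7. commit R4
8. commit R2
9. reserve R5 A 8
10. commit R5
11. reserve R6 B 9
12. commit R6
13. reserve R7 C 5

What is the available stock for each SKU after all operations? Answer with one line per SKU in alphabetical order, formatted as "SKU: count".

Answer: A: 19
B: 29
C: 36

Derivation:
Step 1: reserve R1 C 5 -> on_hand[A=35 B=38 C=47] avail[A=35 B=38 C=42] open={R1}
Step 2: reserve R2 C 1 -> on_hand[A=35 B=38 C=47] avail[A=35 B=38 C=41] open={R1,R2}
Step 3: reserve R3 C 1 -> on_hand[A=35 B=38 C=47] avail[A=35 B=38 C=40] open={R1,R2,R3}
Step 4: cancel R3 -> on_hand[A=35 B=38 C=47] avail[A=35 B=38 C=41] open={R1,R2}
Step 5: reserve R4 A 8 -> on_hand[A=35 B=38 C=47] avail[A=27 B=38 C=41] open={R1,R2,R4}
Step 6: commit R1 -> on_hand[A=35 B=38 C=42] avail[A=27 B=38 C=41] open={R2,R4}
Step 7: commit R4 -> on_hand[A=27 B=38 C=42] avail[A=27 B=38 C=41] open={R2}
Step 8: commit R2 -> on_hand[A=27 B=38 C=41] avail[A=27 B=38 C=41] open={}
Step 9: reserve R5 A 8 -> on_hand[A=27 B=38 C=41] avail[A=19 B=38 C=41] open={R5}
Step 10: commit R5 -> on_hand[A=19 B=38 C=41] avail[A=19 B=38 C=41] open={}
Step 11: reserve R6 B 9 -> on_hand[A=19 B=38 C=41] avail[A=19 B=29 C=41] open={R6}
Step 12: commit R6 -> on_hand[A=19 B=29 C=41] avail[A=19 B=29 C=41] open={}
Step 13: reserve R7 C 5 -> on_hand[A=19 B=29 C=41] avail[A=19 B=29 C=36] open={R7}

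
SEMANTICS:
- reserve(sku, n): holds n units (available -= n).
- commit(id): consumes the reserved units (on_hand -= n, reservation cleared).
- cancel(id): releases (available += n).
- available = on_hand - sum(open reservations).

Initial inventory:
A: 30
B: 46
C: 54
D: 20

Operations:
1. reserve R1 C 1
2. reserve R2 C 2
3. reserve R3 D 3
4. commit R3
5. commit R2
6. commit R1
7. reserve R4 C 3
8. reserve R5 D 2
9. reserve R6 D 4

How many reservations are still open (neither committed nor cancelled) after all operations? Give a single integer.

Step 1: reserve R1 C 1 -> on_hand[A=30 B=46 C=54 D=20] avail[A=30 B=46 C=53 D=20] open={R1}
Step 2: reserve R2 C 2 -> on_hand[A=30 B=46 C=54 D=20] avail[A=30 B=46 C=51 D=20] open={R1,R2}
Step 3: reserve R3 D 3 -> on_hand[A=30 B=46 C=54 D=20] avail[A=30 B=46 C=51 D=17] open={R1,R2,R3}
Step 4: commit R3 -> on_hand[A=30 B=46 C=54 D=17] avail[A=30 B=46 C=51 D=17] open={R1,R2}
Step 5: commit R2 -> on_hand[A=30 B=46 C=52 D=17] avail[A=30 B=46 C=51 D=17] open={R1}
Step 6: commit R1 -> on_hand[A=30 B=46 C=51 D=17] avail[A=30 B=46 C=51 D=17] open={}
Step 7: reserve R4 C 3 -> on_hand[A=30 B=46 C=51 D=17] avail[A=30 B=46 C=48 D=17] open={R4}
Step 8: reserve R5 D 2 -> on_hand[A=30 B=46 C=51 D=17] avail[A=30 B=46 C=48 D=15] open={R4,R5}
Step 9: reserve R6 D 4 -> on_hand[A=30 B=46 C=51 D=17] avail[A=30 B=46 C=48 D=11] open={R4,R5,R6}
Open reservations: ['R4', 'R5', 'R6'] -> 3

Answer: 3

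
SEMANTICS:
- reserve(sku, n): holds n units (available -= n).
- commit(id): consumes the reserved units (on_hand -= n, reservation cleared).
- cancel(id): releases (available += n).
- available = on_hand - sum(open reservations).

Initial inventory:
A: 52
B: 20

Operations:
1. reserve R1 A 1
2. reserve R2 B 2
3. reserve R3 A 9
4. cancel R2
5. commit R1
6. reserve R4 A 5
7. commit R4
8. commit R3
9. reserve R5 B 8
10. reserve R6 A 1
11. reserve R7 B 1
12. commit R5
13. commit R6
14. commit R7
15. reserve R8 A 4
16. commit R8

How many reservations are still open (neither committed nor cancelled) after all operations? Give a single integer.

Step 1: reserve R1 A 1 -> on_hand[A=52 B=20] avail[A=51 B=20] open={R1}
Step 2: reserve R2 B 2 -> on_hand[A=52 B=20] avail[A=51 B=18] open={R1,R2}
Step 3: reserve R3 A 9 -> on_hand[A=52 B=20] avail[A=42 B=18] open={R1,R2,R3}
Step 4: cancel R2 -> on_hand[A=52 B=20] avail[A=42 B=20] open={R1,R3}
Step 5: commit R1 -> on_hand[A=51 B=20] avail[A=42 B=20] open={R3}
Step 6: reserve R4 A 5 -> on_hand[A=51 B=20] avail[A=37 B=20] open={R3,R4}
Step 7: commit R4 -> on_hand[A=46 B=20] avail[A=37 B=20] open={R3}
Step 8: commit R3 -> on_hand[A=37 B=20] avail[A=37 B=20] open={}
Step 9: reserve R5 B 8 -> on_hand[A=37 B=20] avail[A=37 B=12] open={R5}
Step 10: reserve R6 A 1 -> on_hand[A=37 B=20] avail[A=36 B=12] open={R5,R6}
Step 11: reserve R7 B 1 -> on_hand[A=37 B=20] avail[A=36 B=11] open={R5,R6,R7}
Step 12: commit R5 -> on_hand[A=37 B=12] avail[A=36 B=11] open={R6,R7}
Step 13: commit R6 -> on_hand[A=36 B=12] avail[A=36 B=11] open={R7}
Step 14: commit R7 -> on_hand[A=36 B=11] avail[A=36 B=11] open={}
Step 15: reserve R8 A 4 -> on_hand[A=36 B=11] avail[A=32 B=11] open={R8}
Step 16: commit R8 -> on_hand[A=32 B=11] avail[A=32 B=11] open={}
Open reservations: [] -> 0

Answer: 0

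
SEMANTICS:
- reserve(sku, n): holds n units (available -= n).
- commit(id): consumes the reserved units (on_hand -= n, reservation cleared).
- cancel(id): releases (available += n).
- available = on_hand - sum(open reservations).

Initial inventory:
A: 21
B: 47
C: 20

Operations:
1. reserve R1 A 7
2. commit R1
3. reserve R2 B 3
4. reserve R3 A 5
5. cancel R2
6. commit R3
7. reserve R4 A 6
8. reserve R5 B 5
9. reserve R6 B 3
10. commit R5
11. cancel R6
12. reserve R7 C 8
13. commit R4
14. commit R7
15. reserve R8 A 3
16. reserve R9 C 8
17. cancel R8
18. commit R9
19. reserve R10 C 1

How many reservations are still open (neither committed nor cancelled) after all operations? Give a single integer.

Answer: 1

Derivation:
Step 1: reserve R1 A 7 -> on_hand[A=21 B=47 C=20] avail[A=14 B=47 C=20] open={R1}
Step 2: commit R1 -> on_hand[A=14 B=47 C=20] avail[A=14 B=47 C=20] open={}
Step 3: reserve R2 B 3 -> on_hand[A=14 B=47 C=20] avail[A=14 B=44 C=20] open={R2}
Step 4: reserve R3 A 5 -> on_hand[A=14 B=47 C=20] avail[A=9 B=44 C=20] open={R2,R3}
Step 5: cancel R2 -> on_hand[A=14 B=47 C=20] avail[A=9 B=47 C=20] open={R3}
Step 6: commit R3 -> on_hand[A=9 B=47 C=20] avail[A=9 B=47 C=20] open={}
Step 7: reserve R4 A 6 -> on_hand[A=9 B=47 C=20] avail[A=3 B=47 C=20] open={R4}
Step 8: reserve R5 B 5 -> on_hand[A=9 B=47 C=20] avail[A=3 B=42 C=20] open={R4,R5}
Step 9: reserve R6 B 3 -> on_hand[A=9 B=47 C=20] avail[A=3 B=39 C=20] open={R4,R5,R6}
Step 10: commit R5 -> on_hand[A=9 B=42 C=20] avail[A=3 B=39 C=20] open={R4,R6}
Step 11: cancel R6 -> on_hand[A=9 B=42 C=20] avail[A=3 B=42 C=20] open={R4}
Step 12: reserve R7 C 8 -> on_hand[A=9 B=42 C=20] avail[A=3 B=42 C=12] open={R4,R7}
Step 13: commit R4 -> on_hand[A=3 B=42 C=20] avail[A=3 B=42 C=12] open={R7}
Step 14: commit R7 -> on_hand[A=3 B=42 C=12] avail[A=3 B=42 C=12] open={}
Step 15: reserve R8 A 3 -> on_hand[A=3 B=42 C=12] avail[A=0 B=42 C=12] open={R8}
Step 16: reserve R9 C 8 -> on_hand[A=3 B=42 C=12] avail[A=0 B=42 C=4] open={R8,R9}
Step 17: cancel R8 -> on_hand[A=3 B=42 C=12] avail[A=3 B=42 C=4] open={R9}
Step 18: commit R9 -> on_hand[A=3 B=42 C=4] avail[A=3 B=42 C=4] open={}
Step 19: reserve R10 C 1 -> on_hand[A=3 B=42 C=4] avail[A=3 B=42 C=3] open={R10}
Open reservations: ['R10'] -> 1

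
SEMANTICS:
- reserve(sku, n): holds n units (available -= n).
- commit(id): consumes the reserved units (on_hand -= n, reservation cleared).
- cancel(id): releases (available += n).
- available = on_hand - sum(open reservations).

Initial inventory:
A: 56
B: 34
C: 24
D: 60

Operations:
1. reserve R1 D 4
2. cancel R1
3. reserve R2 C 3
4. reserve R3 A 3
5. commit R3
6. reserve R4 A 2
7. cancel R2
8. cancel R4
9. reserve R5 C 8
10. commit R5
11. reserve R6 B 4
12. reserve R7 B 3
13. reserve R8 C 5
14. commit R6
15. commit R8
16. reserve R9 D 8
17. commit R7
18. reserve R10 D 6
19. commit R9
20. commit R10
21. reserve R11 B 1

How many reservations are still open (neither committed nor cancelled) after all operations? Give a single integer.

Step 1: reserve R1 D 4 -> on_hand[A=56 B=34 C=24 D=60] avail[A=56 B=34 C=24 D=56] open={R1}
Step 2: cancel R1 -> on_hand[A=56 B=34 C=24 D=60] avail[A=56 B=34 C=24 D=60] open={}
Step 3: reserve R2 C 3 -> on_hand[A=56 B=34 C=24 D=60] avail[A=56 B=34 C=21 D=60] open={R2}
Step 4: reserve R3 A 3 -> on_hand[A=56 B=34 C=24 D=60] avail[A=53 B=34 C=21 D=60] open={R2,R3}
Step 5: commit R3 -> on_hand[A=53 B=34 C=24 D=60] avail[A=53 B=34 C=21 D=60] open={R2}
Step 6: reserve R4 A 2 -> on_hand[A=53 B=34 C=24 D=60] avail[A=51 B=34 C=21 D=60] open={R2,R4}
Step 7: cancel R2 -> on_hand[A=53 B=34 C=24 D=60] avail[A=51 B=34 C=24 D=60] open={R4}
Step 8: cancel R4 -> on_hand[A=53 B=34 C=24 D=60] avail[A=53 B=34 C=24 D=60] open={}
Step 9: reserve R5 C 8 -> on_hand[A=53 B=34 C=24 D=60] avail[A=53 B=34 C=16 D=60] open={R5}
Step 10: commit R5 -> on_hand[A=53 B=34 C=16 D=60] avail[A=53 B=34 C=16 D=60] open={}
Step 11: reserve R6 B 4 -> on_hand[A=53 B=34 C=16 D=60] avail[A=53 B=30 C=16 D=60] open={R6}
Step 12: reserve R7 B 3 -> on_hand[A=53 B=34 C=16 D=60] avail[A=53 B=27 C=16 D=60] open={R6,R7}
Step 13: reserve R8 C 5 -> on_hand[A=53 B=34 C=16 D=60] avail[A=53 B=27 C=11 D=60] open={R6,R7,R8}
Step 14: commit R6 -> on_hand[A=53 B=30 C=16 D=60] avail[A=53 B=27 C=11 D=60] open={R7,R8}
Step 15: commit R8 -> on_hand[A=53 B=30 C=11 D=60] avail[A=53 B=27 C=11 D=60] open={R7}
Step 16: reserve R9 D 8 -> on_hand[A=53 B=30 C=11 D=60] avail[A=53 B=27 C=11 D=52] open={R7,R9}
Step 17: commit R7 -> on_hand[A=53 B=27 C=11 D=60] avail[A=53 B=27 C=11 D=52] open={R9}
Step 18: reserve R10 D 6 -> on_hand[A=53 B=27 C=11 D=60] avail[A=53 B=27 C=11 D=46] open={R10,R9}
Step 19: commit R9 -> on_hand[A=53 B=27 C=11 D=52] avail[A=53 B=27 C=11 D=46] open={R10}
Step 20: commit R10 -> on_hand[A=53 B=27 C=11 D=46] avail[A=53 B=27 C=11 D=46] open={}
Step 21: reserve R11 B 1 -> on_hand[A=53 B=27 C=11 D=46] avail[A=53 B=26 C=11 D=46] open={R11}
Open reservations: ['R11'] -> 1

Answer: 1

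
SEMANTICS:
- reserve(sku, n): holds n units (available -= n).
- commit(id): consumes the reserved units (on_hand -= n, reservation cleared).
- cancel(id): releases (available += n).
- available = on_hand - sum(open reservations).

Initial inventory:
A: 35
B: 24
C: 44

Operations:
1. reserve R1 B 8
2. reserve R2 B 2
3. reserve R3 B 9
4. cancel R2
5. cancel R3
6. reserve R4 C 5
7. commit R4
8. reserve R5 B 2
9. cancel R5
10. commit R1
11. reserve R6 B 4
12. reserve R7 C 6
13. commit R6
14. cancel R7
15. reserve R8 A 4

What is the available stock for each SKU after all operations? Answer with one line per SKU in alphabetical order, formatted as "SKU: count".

Step 1: reserve R1 B 8 -> on_hand[A=35 B=24 C=44] avail[A=35 B=16 C=44] open={R1}
Step 2: reserve R2 B 2 -> on_hand[A=35 B=24 C=44] avail[A=35 B=14 C=44] open={R1,R2}
Step 3: reserve R3 B 9 -> on_hand[A=35 B=24 C=44] avail[A=35 B=5 C=44] open={R1,R2,R3}
Step 4: cancel R2 -> on_hand[A=35 B=24 C=44] avail[A=35 B=7 C=44] open={R1,R3}
Step 5: cancel R3 -> on_hand[A=35 B=24 C=44] avail[A=35 B=16 C=44] open={R1}
Step 6: reserve R4 C 5 -> on_hand[A=35 B=24 C=44] avail[A=35 B=16 C=39] open={R1,R4}
Step 7: commit R4 -> on_hand[A=35 B=24 C=39] avail[A=35 B=16 C=39] open={R1}
Step 8: reserve R5 B 2 -> on_hand[A=35 B=24 C=39] avail[A=35 B=14 C=39] open={R1,R5}
Step 9: cancel R5 -> on_hand[A=35 B=24 C=39] avail[A=35 B=16 C=39] open={R1}
Step 10: commit R1 -> on_hand[A=35 B=16 C=39] avail[A=35 B=16 C=39] open={}
Step 11: reserve R6 B 4 -> on_hand[A=35 B=16 C=39] avail[A=35 B=12 C=39] open={R6}
Step 12: reserve R7 C 6 -> on_hand[A=35 B=16 C=39] avail[A=35 B=12 C=33] open={R6,R7}
Step 13: commit R6 -> on_hand[A=35 B=12 C=39] avail[A=35 B=12 C=33] open={R7}
Step 14: cancel R7 -> on_hand[A=35 B=12 C=39] avail[A=35 B=12 C=39] open={}
Step 15: reserve R8 A 4 -> on_hand[A=35 B=12 C=39] avail[A=31 B=12 C=39] open={R8}

Answer: A: 31
B: 12
C: 39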